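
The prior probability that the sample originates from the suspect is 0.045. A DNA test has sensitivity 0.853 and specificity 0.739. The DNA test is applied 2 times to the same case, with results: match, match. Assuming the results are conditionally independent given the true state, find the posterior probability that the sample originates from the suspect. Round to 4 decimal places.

With H the event that the sample originates from the suspect, the joint likelihood of the observed sequence is P(data|H) = 0.853·0.853 = 0.72761 and P(data|¬H) = 0.261·0.261 = 0.068121.
Bayes: P(H|data) = 0.045·0.72761 / (0.045·0.72761 + 0.955·0.068121) = 0.032742/0.097798 = 0.3348.

Posterior P(H) ≈ 0.3348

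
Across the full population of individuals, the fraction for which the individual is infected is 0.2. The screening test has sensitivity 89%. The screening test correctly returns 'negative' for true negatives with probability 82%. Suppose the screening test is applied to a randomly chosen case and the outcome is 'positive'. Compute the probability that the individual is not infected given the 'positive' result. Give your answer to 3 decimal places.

Write H for 'the individual is infected'. Prior odds H:¬H = 0.2/0.8 = 0.25000. For the 'positive' outcome, the likelihood ratio is 0.89/0.18 = 4.9444.
Posterior odds = 0.25000 × 4.9444 = 1.2361, so P(H|E) = 1.2361/(1+1.2361) = 0.553. Then P(¬H|E) = 1 − 0.553 = 0.447.

P(¬H | E) ≈ 0.447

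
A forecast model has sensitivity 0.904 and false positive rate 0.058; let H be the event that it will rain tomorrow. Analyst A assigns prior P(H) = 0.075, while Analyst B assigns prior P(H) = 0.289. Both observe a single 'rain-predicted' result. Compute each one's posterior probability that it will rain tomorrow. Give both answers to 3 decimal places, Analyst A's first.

The likelihood ratio for a 'rain-predicted' result is 0.904/0.058 = 15.586.
Analyst A: prior odds 0.075/0.925 = 0.081081; posterior odds 1.2637; posterior probability 0.558.
Analyst B: prior odds 0.289/0.711 = 0.40647; posterior odds 6.3353; posterior probability 0.864.

Analyst A: 0.558; Analyst B: 0.864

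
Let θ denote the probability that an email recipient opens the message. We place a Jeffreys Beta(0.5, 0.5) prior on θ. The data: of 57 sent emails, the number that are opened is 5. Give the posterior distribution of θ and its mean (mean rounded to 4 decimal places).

Observing 5 successes and 52 failures updates Beta(0.5, 0.5) by adding the success and failure counts to the two shape parameters: α = 0.5+5 = 5.5, β = 0.5+52 = 52.5.
Posterior mean = α/(α+β) = 5.5/58 = 0.0948.

Posterior: Beta(5.5, 52.5); mean ≈ 0.0948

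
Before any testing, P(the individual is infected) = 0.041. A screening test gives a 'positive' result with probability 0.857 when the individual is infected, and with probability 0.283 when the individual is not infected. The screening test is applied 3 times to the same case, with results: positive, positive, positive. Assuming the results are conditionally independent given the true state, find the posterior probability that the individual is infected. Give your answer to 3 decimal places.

Posterior P(H) ≈ 0.543

With H the event that the individual is infected, the joint likelihood of the observed sequence is P(data|H) = 0.857·0.857·0.857 = 0.62942 and P(data|¬H) = 0.283·0.283·0.283 = 0.022665.
Bayes: P(H|data) = 0.041·0.62942 / (0.041·0.62942 + 0.959·0.022665) = 0.025806/0.047542 = 0.5428.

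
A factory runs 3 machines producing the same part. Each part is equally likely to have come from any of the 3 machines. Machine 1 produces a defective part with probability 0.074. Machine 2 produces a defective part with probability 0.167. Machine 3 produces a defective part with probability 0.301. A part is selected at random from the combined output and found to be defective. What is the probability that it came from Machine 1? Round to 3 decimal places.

Posterior probability ≈ 0.137

P(defective|M1) = 0.074; P(defective|M2) = 0.167; P(defective|M3) = 0.301.
Prior × likelihood for each source: 0.333333·0.074=0.02467, 0.333333·0.167=0.05567, 0.333333·0.301=0.1003. Summing gives P(defective) = 0.18067.
P(Machine 1 | defective) = 0.02467 / 0.18067 = 0.137.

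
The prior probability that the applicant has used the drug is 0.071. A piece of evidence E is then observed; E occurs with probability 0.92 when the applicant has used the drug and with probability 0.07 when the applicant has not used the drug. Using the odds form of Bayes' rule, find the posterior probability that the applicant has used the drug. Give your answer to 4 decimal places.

Posterior probability ≈ 0.5011

Prior odds = 0.071/(1−0.071) = 0.076426.
Likelihood ratio for E = 0.92/0.07 = 13.143.
Posterior odds = prior odds × LR = 1.0045.
Posterior probability = odds/(1+odds) = 1.0045/2.0045 = 0.5011.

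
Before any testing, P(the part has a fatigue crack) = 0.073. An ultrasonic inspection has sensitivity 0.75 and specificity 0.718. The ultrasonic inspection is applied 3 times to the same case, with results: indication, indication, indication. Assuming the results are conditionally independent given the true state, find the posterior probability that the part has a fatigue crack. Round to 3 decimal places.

Posterior P(H) ≈ 0.597

Let H be the event that the part has a fatigue crack; start with P(H) = 0.073. P('indication'|H) = 0.75, P('indication'|¬H) = 0.282.
Update on result 1 ('indication'): P(H) ← 0.75·0.0730 / (0.75·0.0730 + 0.282·0.9270) = 0.054750/0.31616 = 0.1732.
Update on result 2 ('indication'): P(H) ← 0.75·0.1732 / (0.75·0.1732 + 0.282·0.8268) = 0.12988/0.36304 = 0.3577.
Update on result 3 ('indication'): P(H) ← 0.75·0.3577 / (0.75·0.3577 + 0.282·0.6423) = 0.26831/0.44942 = 0.5970.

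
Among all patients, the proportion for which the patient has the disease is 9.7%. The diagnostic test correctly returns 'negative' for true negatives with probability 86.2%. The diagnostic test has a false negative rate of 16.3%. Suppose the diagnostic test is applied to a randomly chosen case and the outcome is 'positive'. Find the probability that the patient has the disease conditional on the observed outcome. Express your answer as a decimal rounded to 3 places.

Write H for 'the patient has the disease'. Prior odds H:¬H = 0.097/0.903 = 0.10742. For the 'positive' outcome, the likelihood ratio is 0.837/0.138 = 6.0652.
Posterior odds = 0.10742 × 6.0652 = 0.65152, so P(H|E) = 0.65152/(1+0.65152) = 0.394.

P(H | E) ≈ 0.394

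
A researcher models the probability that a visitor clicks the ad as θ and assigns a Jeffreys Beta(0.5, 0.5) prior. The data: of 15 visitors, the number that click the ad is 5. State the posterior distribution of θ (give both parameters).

Observing 5 successes and 10 failures updates Beta(0.5, 0.5) by adding the success and failure counts to the two shape parameters: α = 0.5+5 = 5.5, β = 0.5+10 = 10.5.

Posterior: Beta(5.5, 10.5)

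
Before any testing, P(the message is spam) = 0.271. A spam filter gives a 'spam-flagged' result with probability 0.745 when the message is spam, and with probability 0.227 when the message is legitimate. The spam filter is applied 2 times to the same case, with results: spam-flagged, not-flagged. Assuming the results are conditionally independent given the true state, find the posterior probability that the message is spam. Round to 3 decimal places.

Posterior P(H) ≈ 0.287

Let H be the event that the message is spam; start with P(H) = 0.271. P('spam-flagged'|H) = 0.745, P('spam-flagged'|¬H) = 0.227.
Update on result 1 ('spam-flagged'): P(H) ← 0.745·0.2710 / (0.745·0.2710 + 0.227·0.7290) = 0.20190/0.36738 = 0.5496.
Update on result 2 ('not-flagged'): P(H) ← 0.255·0.5496 / (0.255·0.5496 + 0.773·0.4504) = 0.14014/0.48833 = 0.2870.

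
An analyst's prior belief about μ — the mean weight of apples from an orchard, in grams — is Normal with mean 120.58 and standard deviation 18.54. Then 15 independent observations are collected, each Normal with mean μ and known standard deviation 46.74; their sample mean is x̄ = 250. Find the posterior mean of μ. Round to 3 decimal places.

With known σ, the Normal prior is conjugate. Weight on the data is w = (n/σ²)/(n/σ² + 1/τ₀²) = 0.00686616/(0.00686616+0.00290925) = 0.70239.
Posterior mean = w·x̄ + (1−w)·μ₀ = 0.70239·250 + 0.29761·120.58 = 211.483.

Posterior mean ≈ 211.483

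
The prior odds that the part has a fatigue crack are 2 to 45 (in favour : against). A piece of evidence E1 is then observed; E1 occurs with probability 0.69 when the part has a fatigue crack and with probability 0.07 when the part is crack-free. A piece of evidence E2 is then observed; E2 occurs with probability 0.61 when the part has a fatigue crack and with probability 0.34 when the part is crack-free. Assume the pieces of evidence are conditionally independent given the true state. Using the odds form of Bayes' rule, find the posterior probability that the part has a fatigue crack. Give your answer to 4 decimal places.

Posterior probability ≈ 0.4401

Prior odds = 2/45 = 0.044444. In log-odds, ln(0.044444) = -3.1135.
Add log likelihood ratios: ln(9.8571) + ln(1.7941) = 2.8727.
Posterior log-odds = -0.24081, so posterior odds = exp(-0.24081) = 0.78599. Converting, P(H|E) = 0.78599/1.7860 = 0.4401.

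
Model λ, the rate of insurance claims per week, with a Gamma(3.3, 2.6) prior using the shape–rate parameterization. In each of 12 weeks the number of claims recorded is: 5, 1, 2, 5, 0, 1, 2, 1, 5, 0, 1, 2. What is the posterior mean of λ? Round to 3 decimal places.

Total count ∑xᵢ = 25 over n = 12 weeks.
Gamma is conjugate to the Poisson likelihood: posterior is Gamma(shape = 3.3+25 = 28.3, rate = 2.6+12 = 14.6).
Posterior mean = shape/rate = 28.3/14.6 = 1.938.

Posterior mean ≈ 1.938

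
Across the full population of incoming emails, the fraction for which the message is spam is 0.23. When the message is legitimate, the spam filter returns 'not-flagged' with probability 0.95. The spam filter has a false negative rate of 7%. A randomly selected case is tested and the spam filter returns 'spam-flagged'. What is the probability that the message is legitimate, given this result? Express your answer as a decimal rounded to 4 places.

Write H for 'the message is spam'. Prior odds H:¬H = 0.23/0.77 = 0.29870. For the 'spam-flagged' outcome, the likelihood ratio is 0.93/0.05 = 18.600.
Posterior odds = 0.29870 × 18.600 = 5.5558, so P(H|E) = 5.5558/(1+5.5558) = 0.8475. Then P(¬H|E) = 1 − 0.8475 = 0.1525.

P(¬H | E) ≈ 0.1525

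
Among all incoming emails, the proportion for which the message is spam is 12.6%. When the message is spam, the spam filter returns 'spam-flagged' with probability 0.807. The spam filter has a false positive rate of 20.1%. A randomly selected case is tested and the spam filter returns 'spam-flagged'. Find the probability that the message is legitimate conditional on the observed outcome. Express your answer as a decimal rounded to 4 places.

Let H be the event that the message is spam. P(H) = 0.126, so P(¬H) = 0.874. With E the 'spam-flagged' result, P(E|H) = 0.807 and P(E|¬H) = 0.201.
P(E) = 0.807·0.126 + 0.201·0.874 = 0.10168 + 0.17567 = 0.27736.
By Bayes' theorem, P(H|E) = 0.10168 / 0.27736 = 0.3666. Hence P(¬H|E) = 1 − 0.3666 = 0.6334.

P(¬H | E) ≈ 0.6334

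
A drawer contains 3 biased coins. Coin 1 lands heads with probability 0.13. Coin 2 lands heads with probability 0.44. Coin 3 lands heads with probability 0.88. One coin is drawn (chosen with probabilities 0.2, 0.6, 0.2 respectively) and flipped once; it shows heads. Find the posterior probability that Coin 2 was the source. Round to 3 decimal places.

Posterior probability ≈ 0.567

P(heads|C1) = 0.13; P(heads|C2) = 0.44; P(heads|C3) = 0.88.
Prior × likelihood for each source: 0.2·0.13=0.02600, 0.6·0.44=0.2640, 0.2·0.88=0.1760. Summing gives P(heads) = 0.46600.
P(Coin 2 | heads) = 0.2640 / 0.46600 = 0.567.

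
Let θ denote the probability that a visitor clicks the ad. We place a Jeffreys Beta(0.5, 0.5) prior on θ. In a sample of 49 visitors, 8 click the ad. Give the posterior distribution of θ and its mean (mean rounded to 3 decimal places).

Posterior: Beta(8.5, 41.5); mean ≈ 0.170

The binomial likelihood is conjugate to the Beta prior: with 8 successes and 41 failures, the posterior is Beta(0.5+8, 0.5+41) = Beta(8.5, 41.5).
Posterior mean = α/(α+β) = 8.5/50 = 0.170.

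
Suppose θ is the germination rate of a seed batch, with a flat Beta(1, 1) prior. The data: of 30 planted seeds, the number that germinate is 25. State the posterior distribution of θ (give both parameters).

Posterior: Beta(26, 6)

Observing 25 successes and 5 failures updates Beta(1, 1) by adding the success and failure counts to the two shape parameters: α = 1+25 = 26, β = 1+5 = 6.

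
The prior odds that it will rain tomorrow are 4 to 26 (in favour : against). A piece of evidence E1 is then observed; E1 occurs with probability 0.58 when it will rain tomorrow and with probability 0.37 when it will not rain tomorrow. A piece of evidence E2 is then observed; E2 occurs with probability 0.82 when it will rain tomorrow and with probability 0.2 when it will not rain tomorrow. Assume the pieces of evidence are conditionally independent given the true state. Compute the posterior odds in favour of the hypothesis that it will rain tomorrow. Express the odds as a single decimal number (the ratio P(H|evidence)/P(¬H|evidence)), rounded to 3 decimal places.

Prior odds = 4/26 = 0.15385.
Likelihood ratio for E1 = 0.58/0.37 = 1.5676.
Likelihood ratio for E2 = 0.82/0.2 = 4.1000.
Posterior odds = prior odds × LR₁ × LR₂ = 0.98877.

Posterior odds ≈ 0.989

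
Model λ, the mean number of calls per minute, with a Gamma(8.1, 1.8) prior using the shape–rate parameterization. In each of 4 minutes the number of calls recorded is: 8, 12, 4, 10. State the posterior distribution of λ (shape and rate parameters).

The Poisson likelihood adds the total count to the shape and the number of exposure periods to the rate. Here ∑xᵢ = 34 and n = 4, so shape 8.1→42.1 and rate 1.8→5.8.

Posterior: Gamma(shape=42.1, rate=5.8)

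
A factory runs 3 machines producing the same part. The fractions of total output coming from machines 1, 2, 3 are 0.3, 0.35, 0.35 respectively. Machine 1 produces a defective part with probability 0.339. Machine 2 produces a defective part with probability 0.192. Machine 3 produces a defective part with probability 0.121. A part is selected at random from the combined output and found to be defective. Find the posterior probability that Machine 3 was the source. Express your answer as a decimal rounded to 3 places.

Posterior probability ≈ 0.200

Tabulate prior·likelihood by source: [1] prior 0.3, lik 0.339, product 0.1017; [2] prior 0.35, lik 0.192, product 0.06720; [3] prior 0.35, lik 0.121, product 0.04235.
Normalizing constant = 0.21125; the posterior for Machine 3 is its product over the sum, 0.04235/0.21125 = 0.200.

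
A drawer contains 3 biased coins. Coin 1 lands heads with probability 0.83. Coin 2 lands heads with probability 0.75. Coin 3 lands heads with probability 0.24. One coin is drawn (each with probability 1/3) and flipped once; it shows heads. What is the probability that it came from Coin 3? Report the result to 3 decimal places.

Posterior probability ≈ 0.132

P(heads|C1) = 0.83; P(heads|C2) = 0.75; P(heads|C3) = 0.24.
Prior × likelihood for each source: 0.333333·0.83=0.2767, 0.333333·0.75=0.2500, 0.333333·0.24=0.08000. Summing gives P(heads) = 0.60667.
P(Coin 3 | heads) = 0.08000 / 0.60667 = 0.132.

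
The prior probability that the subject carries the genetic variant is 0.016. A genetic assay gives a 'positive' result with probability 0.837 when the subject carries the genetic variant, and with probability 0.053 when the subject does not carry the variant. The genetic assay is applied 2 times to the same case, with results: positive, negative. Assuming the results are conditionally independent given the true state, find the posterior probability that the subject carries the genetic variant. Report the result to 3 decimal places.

Posterior P(H) ≈ 0.042

Let H be the event that the subject carries the genetic variant; start with P(H) = 0.016. P('positive'|H) = 0.837, P('positive'|¬H) = 0.053.
Update on result 1 ('positive'): P(H) ← 0.837·0.0160 / (0.837·0.0160 + 0.053·0.9840) = 0.013392/0.065544 = 0.2043.
Update on result 2 ('negative'): P(H) ← 0.163·0.2043 / (0.163·0.2043 + 0.947·0.7957) = 0.033304/0.78681 = 0.0423.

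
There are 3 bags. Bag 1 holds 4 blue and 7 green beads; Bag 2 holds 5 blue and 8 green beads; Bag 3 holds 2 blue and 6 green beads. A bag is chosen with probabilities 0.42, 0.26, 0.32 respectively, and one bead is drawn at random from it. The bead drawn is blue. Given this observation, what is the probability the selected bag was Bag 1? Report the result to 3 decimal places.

Posterior probability ≈ 0.459

P(blue|Bag 1) = 0.3636; P(blue|Bag 2) = 0.3846; P(blue|Bag 3) = 0.25.
Prior × likelihood for each source: 0.42·0.3636=0.1527, 0.26·0.3846=0.1000, 0.32·0.25=0.08000. Summing gives P(blue) = 0.33273.
P(Bag 1 | blue) = 0.1527 / 0.33273 = 0.459.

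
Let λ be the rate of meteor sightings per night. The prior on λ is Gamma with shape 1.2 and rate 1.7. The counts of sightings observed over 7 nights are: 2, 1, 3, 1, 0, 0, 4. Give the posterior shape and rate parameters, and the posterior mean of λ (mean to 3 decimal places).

The Poisson likelihood adds the total count to the shape and the number of exposure periods to the rate. Here ∑xᵢ = 11 and n = 7, so shape 1.2→12.2 and rate 1.7→8.7.
Posterior mean = shape/rate = 12.2/8.7 = 1.402.

Posterior: Gamma(shape=12.2, rate=8.7); mean ≈ 1.402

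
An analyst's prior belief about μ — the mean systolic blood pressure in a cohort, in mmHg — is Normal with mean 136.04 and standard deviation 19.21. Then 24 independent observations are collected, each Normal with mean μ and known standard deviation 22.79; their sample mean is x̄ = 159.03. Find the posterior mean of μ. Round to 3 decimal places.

Posterior mean ≈ 157.756

With known σ, the Normal prior is conjugate. Weight on the data is w = (n/σ²)/(n/σ² + 1/τ₀²) = 0.0462086/(0.0462086+0.00270985) = 0.94460.
Posterior mean = w·x̄ + (1−w)·μ₀ = 0.94460·159.03 + 0.055395·136.04 = 157.756.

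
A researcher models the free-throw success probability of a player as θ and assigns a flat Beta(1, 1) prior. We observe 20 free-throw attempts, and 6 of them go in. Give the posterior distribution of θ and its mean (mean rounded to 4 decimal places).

Observing 6 successes and 14 failures updates Beta(1, 1) by adding the success and failure counts to the two shape parameters: α = 1+6 = 7, β = 1+14 = 15.
E[θ | data] = 7/(7+15) = 0.3182.

Posterior: Beta(7, 15); mean ≈ 0.3182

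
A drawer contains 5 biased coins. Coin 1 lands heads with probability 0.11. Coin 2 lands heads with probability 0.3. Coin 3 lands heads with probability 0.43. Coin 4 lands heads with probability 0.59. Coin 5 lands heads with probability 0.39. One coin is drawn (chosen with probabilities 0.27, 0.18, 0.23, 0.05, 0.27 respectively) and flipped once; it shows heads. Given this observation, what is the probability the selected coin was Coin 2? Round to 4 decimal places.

Posterior probability ≈ 0.1701

Tabulate prior·likelihood by source: [1] prior 0.27, lik 0.11, product 0.02970; [2] prior 0.18, lik 0.3, product 0.05400; [3] prior 0.23, lik 0.43, product 0.09890; [4] prior 0.05, lik 0.59, product 0.02950; [5] prior 0.27, lik 0.39, product 0.1053.
Normalizing constant = 0.31740; the posterior for Coin 2 is its product over the sum, 0.05400/0.31740 = 0.1701.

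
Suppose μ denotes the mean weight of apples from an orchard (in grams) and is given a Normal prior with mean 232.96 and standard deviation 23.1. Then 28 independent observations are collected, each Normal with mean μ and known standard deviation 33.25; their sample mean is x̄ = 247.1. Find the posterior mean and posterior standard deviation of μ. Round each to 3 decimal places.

Posterior mean ≈ 246.126; posterior SD ≈ 6.063

With known σ, the Normal prior is conjugate. Weight on the data is w = (n/σ²)/(n/σ² + 1/τ₀²) = 0.0253265/(0.0253265+0.00187403) = 0.93110.
Posterior mean = w·x̄ + (1−w)·μ₀ = 0.93110·247.1 + 0.068897·232.96 = 246.126. Posterior variance = 1/(0.0253265+0.00187403) = 36.7640, so SD = 6.063.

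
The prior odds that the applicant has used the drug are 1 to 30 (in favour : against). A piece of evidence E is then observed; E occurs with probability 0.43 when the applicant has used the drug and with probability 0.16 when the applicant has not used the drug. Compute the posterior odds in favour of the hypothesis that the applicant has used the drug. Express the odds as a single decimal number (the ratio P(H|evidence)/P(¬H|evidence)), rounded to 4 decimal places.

Posterior odds ≈ 0.0896

Prior odds = 1/30 = 0.033333. In log-odds, ln(0.033333) = -3.4012.
Add log likelihood ratio: ln(2.6875) = 0.98861.
Posterior log-odds = -2.4126, so posterior odds = exp(-2.4126) = 0.089583.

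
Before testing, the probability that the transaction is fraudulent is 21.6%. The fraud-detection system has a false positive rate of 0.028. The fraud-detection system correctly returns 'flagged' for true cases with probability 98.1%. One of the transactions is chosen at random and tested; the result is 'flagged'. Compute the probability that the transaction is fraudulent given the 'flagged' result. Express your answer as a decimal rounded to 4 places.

P(H | E) ≈ 0.9061

Write H for 'the transaction is fraudulent'. Prior odds H:¬H = 0.216/0.784 = 0.27551. For the 'flagged' outcome, the likelihood ratio is 0.981/0.028 = 35.036.
Posterior odds = 0.27551 × 35.036 = 9.6527, so P(H|E) = 9.6527/(1+9.6527) = 0.9061.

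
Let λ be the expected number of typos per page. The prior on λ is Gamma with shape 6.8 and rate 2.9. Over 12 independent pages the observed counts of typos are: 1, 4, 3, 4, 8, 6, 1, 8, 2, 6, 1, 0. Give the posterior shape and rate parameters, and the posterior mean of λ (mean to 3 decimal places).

Posterior: Gamma(shape=50.8, rate=14.9); mean ≈ 3.409

The Poisson likelihood adds the total count to the shape and the number of exposure periods to the rate. Here ∑xᵢ = 44 and n = 12, so shape 6.8→50.8 and rate 2.9→14.9.
Posterior mean = shape/rate = 50.8/14.9 = 3.409.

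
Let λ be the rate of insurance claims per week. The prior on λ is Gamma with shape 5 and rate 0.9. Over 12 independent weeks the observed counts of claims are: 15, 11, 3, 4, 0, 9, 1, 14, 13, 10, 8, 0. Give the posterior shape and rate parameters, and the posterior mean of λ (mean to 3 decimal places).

Total count ∑xᵢ = 88 over n = 12 weeks.
Gamma is conjugate to the Poisson likelihood: posterior is Gamma(shape = 5+88 = 93, rate = 0.9+12 = 12.9).
Posterior mean = shape/rate = 93/12.9 = 7.209.

Posterior: Gamma(shape=93, rate=12.9); mean ≈ 7.209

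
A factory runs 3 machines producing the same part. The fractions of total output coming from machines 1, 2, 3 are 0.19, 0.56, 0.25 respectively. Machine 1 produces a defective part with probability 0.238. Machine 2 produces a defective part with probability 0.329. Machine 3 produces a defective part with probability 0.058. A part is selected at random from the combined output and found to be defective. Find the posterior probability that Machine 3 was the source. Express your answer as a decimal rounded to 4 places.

Posterior probability ≈ 0.0594

P(defective|M1) = 0.238; P(defective|M2) = 0.329; P(defective|M3) = 0.058.
Prior × likelihood for each source: 0.19·0.238=0.04522, 0.56·0.329=0.1842, 0.25·0.058=0.01450. Summing gives P(defective) = 0.24396.
P(Machine 3 | defective) = 0.01450 / 0.24396 = 0.0594.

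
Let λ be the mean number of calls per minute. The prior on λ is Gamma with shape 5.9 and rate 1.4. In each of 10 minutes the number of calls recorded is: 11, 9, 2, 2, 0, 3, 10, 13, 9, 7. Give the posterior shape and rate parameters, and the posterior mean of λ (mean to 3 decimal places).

The Poisson likelihood adds the total count to the shape and the number of exposure periods to the rate. Here ∑xᵢ = 66 and n = 10, so shape 5.9→71.9 and rate 1.4→11.4.
Posterior mean = shape/rate = 71.9/11.4 = 6.307.

Posterior: Gamma(shape=71.9, rate=11.4); mean ≈ 6.307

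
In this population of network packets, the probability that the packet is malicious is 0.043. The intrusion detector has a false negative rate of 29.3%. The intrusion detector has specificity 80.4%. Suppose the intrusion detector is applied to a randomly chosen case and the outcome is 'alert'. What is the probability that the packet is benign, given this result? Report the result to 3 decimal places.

Write H for 'the packet is malicious'. Prior odds H:¬H = 0.043/0.957 = 0.044932. For the 'alert' outcome, the likelihood ratio is 0.707/0.196 = 3.6071.
Posterior odds = 0.044932 × 3.6071 = 0.16208, so P(H|E) = 0.16208/(1+0.16208) = 0.139. Then P(¬H|E) = 1 − 0.139 = 0.861.

P(¬H | E) ≈ 0.861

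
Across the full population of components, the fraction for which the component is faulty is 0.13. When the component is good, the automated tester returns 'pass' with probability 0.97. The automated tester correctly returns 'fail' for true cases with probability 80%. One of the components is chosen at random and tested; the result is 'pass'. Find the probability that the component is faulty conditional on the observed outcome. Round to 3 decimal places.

Let H be the event that the component is faulty. P(H) = 0.13, so P(¬H) = 0.87. With E the 'pass' result, P(E|H) = 0.2 and P(E|¬H) = 0.97.
P(E) = 0.2·0.13 + 0.97·0.87 = 0.026000 + 0.84390 = 0.86990.
By Bayes' theorem, P(H|E) = 0.026000 / 0.86990 = 0.030.

P(H | E) ≈ 0.030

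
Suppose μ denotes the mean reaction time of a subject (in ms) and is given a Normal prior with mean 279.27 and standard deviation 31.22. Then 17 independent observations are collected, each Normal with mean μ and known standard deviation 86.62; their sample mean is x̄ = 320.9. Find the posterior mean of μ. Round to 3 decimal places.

With known σ, the Normal prior is conjugate. Weight on the data is w = (n/σ²)/(n/σ² + 1/τ₀²) = 0.00226575/(0.00226575+0.00102597) = 0.68832.
Posterior mean = w·x̄ + (1−w)·μ₀ = 0.68832·320.9 + 0.31168·279.27 = 307.925.

Posterior mean ≈ 307.925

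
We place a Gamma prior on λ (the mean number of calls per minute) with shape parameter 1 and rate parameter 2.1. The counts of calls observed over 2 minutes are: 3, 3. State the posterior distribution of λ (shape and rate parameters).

Total count ∑xᵢ = 6 over n = 2 minutes.
Gamma is conjugate to the Poisson likelihood: posterior is Gamma(shape = 1+6 = 7, rate = 2.1+2 = 4.1).

Posterior: Gamma(shape=7, rate=4.1)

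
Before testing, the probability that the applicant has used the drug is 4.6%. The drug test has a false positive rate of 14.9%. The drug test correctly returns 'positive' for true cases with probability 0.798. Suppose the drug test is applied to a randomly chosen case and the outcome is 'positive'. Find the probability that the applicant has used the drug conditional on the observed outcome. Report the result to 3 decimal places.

P(H | E) ≈ 0.205

Let H be the event that the applicant has used the drug. P(H) = 0.046, so P(¬H) = 0.954. With E the 'positive' result, P(E|H) = 0.798 and P(E|¬H) = 0.149.
P(E) = 0.798·0.046 + 0.149·0.954 = 0.036708 + 0.14215 = 0.17885.
By Bayes' theorem, P(H|E) = 0.036708 / 0.17885 = 0.205.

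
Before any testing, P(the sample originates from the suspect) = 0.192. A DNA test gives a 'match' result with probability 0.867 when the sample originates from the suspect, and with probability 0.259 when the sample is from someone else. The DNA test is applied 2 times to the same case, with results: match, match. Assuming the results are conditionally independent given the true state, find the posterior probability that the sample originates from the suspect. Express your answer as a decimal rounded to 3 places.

Let H be the event that the sample originates from the suspect; start with P(H) = 0.192. P('match'|H) = 0.867, P('match'|¬H) = 0.259.
Update on result 1 ('match'): P(H) ← 0.867·0.1920 / (0.867·0.1920 + 0.259·0.8080) = 0.16646/0.37574 = 0.4430.
Update on result 2 ('match'): P(H) ← 0.867·0.4430 / (0.867·0.4430 + 0.259·0.5570) = 0.38411/0.52836 = 0.7270.

Posterior P(H) ≈ 0.727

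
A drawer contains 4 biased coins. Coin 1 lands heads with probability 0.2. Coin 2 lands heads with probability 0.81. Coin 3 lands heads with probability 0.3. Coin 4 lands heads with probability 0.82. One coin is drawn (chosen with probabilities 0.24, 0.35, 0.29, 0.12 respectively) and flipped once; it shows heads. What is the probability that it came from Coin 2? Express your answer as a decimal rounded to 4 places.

Posterior probability ≈ 0.5485

P(heads|C1) = 0.2; P(heads|C2) = 0.81; P(heads|C3) = 0.3; P(heads|C4) = 0.82.
Prior × likelihood for each source: 0.24·0.2=0.04800, 0.35·0.81=0.2835, 0.29·0.3=0.08700, 0.12·0.82=0.09840. Summing gives P(heads) = 0.51690.
P(Coin 2 | heads) = 0.2835 / 0.51690 = 0.5485.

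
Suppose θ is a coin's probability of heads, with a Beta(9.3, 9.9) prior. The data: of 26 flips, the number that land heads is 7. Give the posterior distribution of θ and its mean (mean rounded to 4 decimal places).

Observing 7 successes and 19 failures updates Beta(9.3, 9.9) by adding the success and failure counts to the two shape parameters: α = 9.3+7 = 16.3, β = 9.9+19 = 28.9.
Posterior mean = α/(α+β) = 16.3/45.2 = 0.3606.

Posterior: Beta(16.3, 28.9); mean ≈ 0.3606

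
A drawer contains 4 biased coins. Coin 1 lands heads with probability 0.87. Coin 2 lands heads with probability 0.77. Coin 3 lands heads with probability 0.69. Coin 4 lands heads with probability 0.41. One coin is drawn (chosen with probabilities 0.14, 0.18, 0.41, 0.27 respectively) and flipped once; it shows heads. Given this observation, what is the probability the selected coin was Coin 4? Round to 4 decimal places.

Posterior probability ≈ 0.1693

P(heads|C1) = 0.87; P(heads|C2) = 0.77; P(heads|C3) = 0.69; P(heads|C4) = 0.41.
Prior × likelihood for each source: 0.14·0.87=0.1218, 0.18·0.77=0.1386, 0.41·0.69=0.2829, 0.27·0.41=0.1107. Summing gives P(heads) = 0.65400.
P(Coin 4 | heads) = 0.1107 / 0.65400 = 0.1693.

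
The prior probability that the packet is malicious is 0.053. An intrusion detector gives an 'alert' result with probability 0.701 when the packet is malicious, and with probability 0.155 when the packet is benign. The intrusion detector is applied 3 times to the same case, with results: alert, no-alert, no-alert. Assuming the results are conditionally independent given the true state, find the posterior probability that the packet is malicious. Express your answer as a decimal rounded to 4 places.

Let H be the event that the packet is malicious; start with P(H) = 0.053. P('alert'|H) = 0.701, P('alert'|¬H) = 0.155.
Update on result 1 ('alert'): P(H) ← 0.701·0.0530 / (0.701·0.0530 + 0.155·0.9470) = 0.037153/0.18394 = 0.2020.
Update on result 2 ('no-alert'): P(H) ← 0.299·0.2020 / (0.299·0.2020 + 0.845·0.7980) = 0.060394/0.73472 = 0.0822.
Update on result 3 ('no-alert'): P(H) ← 0.299·0.0822 / (0.299·0.0822 + 0.845·0.9178) = 0.024578/0.80012 = 0.0307.

Posterior P(H) ≈ 0.0307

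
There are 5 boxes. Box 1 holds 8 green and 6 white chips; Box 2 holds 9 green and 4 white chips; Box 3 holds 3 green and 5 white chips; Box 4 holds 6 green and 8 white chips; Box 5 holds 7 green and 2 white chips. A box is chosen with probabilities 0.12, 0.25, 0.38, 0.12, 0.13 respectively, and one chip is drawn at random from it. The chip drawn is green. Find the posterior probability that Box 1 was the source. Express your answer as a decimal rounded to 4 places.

Tabulate prior·likelihood by source: [1] prior 0.12, lik 0.5714, product 0.06857; [2] prior 0.25, lik 0.6923, product 0.1731; [3] prior 0.38, lik 0.375, product 0.1425; [4] prior 0.12, lik 0.4286, product 0.05143; [5] prior 0.13, lik 0.7778, product 0.1011.
Normalizing constant = 0.53669; the posterior for Box 1 is its product over the sum, 0.06857/0.53669 = 0.1278.

Posterior probability ≈ 0.1278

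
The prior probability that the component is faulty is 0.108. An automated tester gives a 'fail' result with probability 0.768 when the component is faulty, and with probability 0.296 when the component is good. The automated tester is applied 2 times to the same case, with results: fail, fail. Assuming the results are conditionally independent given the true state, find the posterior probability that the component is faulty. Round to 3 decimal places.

Posterior P(H) ≈ 0.449

Let H be the event that the component is faulty; start with P(H) = 0.108. P('fail'|H) = 0.768, P('fail'|¬H) = 0.296.
Update on result 1 ('fail'): P(H) ← 0.768·0.1080 / (0.768·0.1080 + 0.296·0.8920) = 0.082944/0.34698 = 0.2390.
Update on result 2 ('fail'): P(H) ← 0.768·0.2390 / (0.768·0.2390 + 0.296·0.7610) = 0.18359/0.40883 = 0.4491.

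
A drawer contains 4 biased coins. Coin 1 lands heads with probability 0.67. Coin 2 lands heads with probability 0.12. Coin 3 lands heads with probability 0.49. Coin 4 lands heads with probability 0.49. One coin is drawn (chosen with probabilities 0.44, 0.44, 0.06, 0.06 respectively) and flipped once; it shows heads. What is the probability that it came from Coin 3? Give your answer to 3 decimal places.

Tabulate prior·likelihood by source: [1] prior 0.44, lik 0.67, product 0.2948; [2] prior 0.44, lik 0.12, product 0.05280; [3] prior 0.06, lik 0.49, product 0.02940; [4] prior 0.06, lik 0.49, product 0.02940.
Normalizing constant = 0.40640; the posterior for Coin 3 is its product over the sum, 0.02940/0.40640 = 0.072.

Posterior probability ≈ 0.072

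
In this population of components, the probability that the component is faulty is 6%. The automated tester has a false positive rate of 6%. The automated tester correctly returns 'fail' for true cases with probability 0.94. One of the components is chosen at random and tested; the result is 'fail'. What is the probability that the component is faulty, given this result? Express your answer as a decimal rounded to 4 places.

P(H | E) ≈ 0.5000

Write H for 'the component is faulty'. Prior odds H:¬H = 0.06/0.94 = 0.063830. For the 'fail' outcome, the likelihood ratio is 0.94/0.06 = 15.667.
Posterior odds = 0.063830 × 15.667 = 1.00000, so P(H|E) = 1.00000/(1+1.00000) = 0.5000.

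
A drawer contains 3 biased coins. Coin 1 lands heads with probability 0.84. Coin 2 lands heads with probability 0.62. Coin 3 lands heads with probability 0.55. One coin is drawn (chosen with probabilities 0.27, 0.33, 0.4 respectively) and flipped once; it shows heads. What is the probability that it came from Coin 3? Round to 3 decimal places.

Posterior probability ≈ 0.338

Tabulate prior·likelihood by source: [1] prior 0.27, lik 0.84, product 0.2268; [2] prior 0.33, lik 0.62, product 0.2046; [3] prior 0.4, lik 0.55, product 0.2200.
Normalizing constant = 0.65140; the posterior for Coin 3 is its product over the sum, 0.2200/0.65140 = 0.338.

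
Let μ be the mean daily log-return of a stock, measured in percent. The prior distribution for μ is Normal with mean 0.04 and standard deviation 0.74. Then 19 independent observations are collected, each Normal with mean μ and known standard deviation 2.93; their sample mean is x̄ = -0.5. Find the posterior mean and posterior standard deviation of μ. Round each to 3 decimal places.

Prior precision 1/τ₀² = 1/0.74² = 1.82615; data precision n/σ² = 19/2.93² = 2.21319.
Posterior precision = 1.82615 + 2.21319 = 4.03934, giving posterior SD = 1/√4.03934 = 0.498.
Posterior mean = (1.82615·0.04 + 2.21319·-0.5) / 4.03934 = -0.256.

Posterior mean ≈ -0.256; posterior SD ≈ 0.498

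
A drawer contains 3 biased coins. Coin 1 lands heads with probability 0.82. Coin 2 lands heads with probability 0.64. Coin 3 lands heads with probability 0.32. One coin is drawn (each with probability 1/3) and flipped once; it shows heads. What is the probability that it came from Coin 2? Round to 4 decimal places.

Posterior probability ≈ 0.3596

Tabulate prior·likelihood by source: [1] prior 0.333333, lik 0.82, product 0.2733; [2] prior 0.333333, lik 0.64, product 0.2133; [3] prior 0.333333, lik 0.32, product 0.1067.
Normalizing constant = 0.59333; the posterior for Coin 2 is its product over the sum, 0.2133/0.59333 = 0.3596.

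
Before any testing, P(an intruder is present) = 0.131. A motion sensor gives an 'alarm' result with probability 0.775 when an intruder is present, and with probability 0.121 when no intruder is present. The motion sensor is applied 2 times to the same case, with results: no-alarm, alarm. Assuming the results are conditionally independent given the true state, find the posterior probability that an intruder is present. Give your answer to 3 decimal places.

Let H be the event that an intruder is present; start with P(H) = 0.131. P('alarm'|H) = 0.775, P('alarm'|¬H) = 0.121.
Update on result 1 ('no-alarm'): P(H) ← 0.225·0.1310 / (0.225·0.1310 + 0.879·0.8690) = 0.029475/0.79333 = 0.0372.
Update on result 2 ('alarm'): P(H) ← 0.775·0.0372 / (0.775·0.0372 + 0.121·0.9628) = 0.028794/0.14530 = 0.1982.

Posterior P(H) ≈ 0.198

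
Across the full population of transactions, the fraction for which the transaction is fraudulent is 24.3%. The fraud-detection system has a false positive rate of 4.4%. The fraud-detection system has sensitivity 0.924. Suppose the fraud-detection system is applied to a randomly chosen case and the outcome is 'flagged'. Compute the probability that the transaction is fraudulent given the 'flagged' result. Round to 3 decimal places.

Let H be the event that the transaction is fraudulent. P(H) = 0.243, so P(¬H) = 0.757. With E the 'flagged' result, P(E|H) = 0.924 and P(E|¬H) = 0.044.
P(E) = 0.924·0.243 + 0.044·0.757 = 0.22453 + 0.033308 = 0.25784.
By Bayes' theorem, P(H|E) = 0.22453 / 0.25784 = 0.871.

P(H | E) ≈ 0.871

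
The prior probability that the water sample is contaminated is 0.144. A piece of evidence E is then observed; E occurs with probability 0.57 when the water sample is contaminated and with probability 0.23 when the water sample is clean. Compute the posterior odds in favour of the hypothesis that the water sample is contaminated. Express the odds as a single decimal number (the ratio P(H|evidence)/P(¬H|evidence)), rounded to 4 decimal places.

Prior odds = 0.144/(1−0.144) = 0.16822. In log-odds, ln(0.16822) = -1.7825.
Add log likelihood ratio: ln(2.4783) = 0.90756.
Posterior log-odds = -0.87490, so posterior odds = exp(-0.87490) = 0.41690.

Posterior odds ≈ 0.4169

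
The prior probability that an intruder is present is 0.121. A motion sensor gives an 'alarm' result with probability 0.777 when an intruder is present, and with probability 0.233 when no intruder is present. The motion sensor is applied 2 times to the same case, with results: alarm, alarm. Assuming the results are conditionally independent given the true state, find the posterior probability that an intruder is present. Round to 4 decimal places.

With H the event that an intruder is present, the joint likelihood of the observed sequence is P(data|H) = 0.777·0.777 = 0.60373 and P(data|¬H) = 0.233·0.233 = 0.054289.
Bayes: P(H|data) = 0.121·0.60373 / (0.121·0.60373 + 0.879·0.054289) = 0.073051/0.12077 = 0.6049.

Posterior P(H) ≈ 0.6049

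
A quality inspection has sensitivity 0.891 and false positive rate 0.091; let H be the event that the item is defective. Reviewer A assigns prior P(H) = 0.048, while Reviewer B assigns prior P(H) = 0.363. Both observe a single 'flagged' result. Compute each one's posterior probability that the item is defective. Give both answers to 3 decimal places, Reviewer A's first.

P('+'|H) = 0.891, P('+'|¬H) = 0.091.
Reviewer A: numerator 0.891·0.048 = 0.042768; evidence = 0.042768+0.091·0.952 = 0.12940; posterior = 0.331.
Reviewer B: numerator 0.891·0.363 = 0.32343; evidence = 0.32343+0.091·0.637 = 0.38140; posterior = 0.848.

Reviewer A: 0.331; Reviewer B: 0.848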